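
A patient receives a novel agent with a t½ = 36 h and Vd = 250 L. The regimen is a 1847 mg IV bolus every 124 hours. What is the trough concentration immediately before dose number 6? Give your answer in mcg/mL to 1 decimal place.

0.7 mcg/mL

f = (1/2)^(τ/t½) = (1/2)^(124/36) ≈ 0.0919.
C₀ = D/Vd = 1847/250 ≈ 7.388 mcg/mL.
Before the 6th dose, 5 doses have been given. Superposition: Cmin = C₀·(f + f² + … + f^5).
≈ 7.388 × (0.0919 + 0.0084 + 0.0008 + 0.0001 + 0.0000) ≈ 7.388 × 0.1012 ≈ 0.748 mcg/mL.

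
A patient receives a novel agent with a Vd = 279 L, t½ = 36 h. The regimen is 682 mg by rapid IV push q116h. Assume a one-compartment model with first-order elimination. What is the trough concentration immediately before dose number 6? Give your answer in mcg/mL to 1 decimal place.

f = (1/2)^(τ/t½) = (1/2)^(116/36) ≈ 0.1072.
C₀ = D/Vd = 682/279 ≈ 2.444 mcg/mL.
Before the 6th dose, 5 doses have been given. Superposition: Cmin = C₀·(f + f² + … + f^5).
≈ 2.444 × (0.1072 + 0.0115 + 0.0012 + 0.0001 + 0.0000) ≈ 2.444 × 0.1200 ≈ 0.293 mcg/mL.

0.3 mcg/mL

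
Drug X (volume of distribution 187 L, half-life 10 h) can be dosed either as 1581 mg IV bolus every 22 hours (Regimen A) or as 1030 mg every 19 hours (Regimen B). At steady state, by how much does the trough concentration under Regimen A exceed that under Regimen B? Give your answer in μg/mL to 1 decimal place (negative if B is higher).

Regimen A: f = (1/2)^(22/10) ≈ 0.2176; Cmin,ss = (1581/187)·f/(1−f) ≈ 2.351 μg/mL.
Regimen B: f = (1/2)^(19/10) ≈ 0.2679; Cmin,ss = (1030/187)·f/(1−f) ≈ 2.016 μg/mL.
Difference ≈ 2.351 − 2.016 ≈ 0.335 μg/mL.

0.3 μg/mL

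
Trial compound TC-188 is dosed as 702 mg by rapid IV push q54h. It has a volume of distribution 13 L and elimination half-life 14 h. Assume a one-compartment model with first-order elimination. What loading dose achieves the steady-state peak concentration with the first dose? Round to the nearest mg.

754 mg

f = (1/2)^(54/14) ≈ 0.069006; accumulation ratio R = 1/(1−f) ≈ 1.07412.
Loading dose to hit Cmax,ss on first dose: D_load = D_maint·R ≈ 702 × 1.07412 ≈ 754.03 mg.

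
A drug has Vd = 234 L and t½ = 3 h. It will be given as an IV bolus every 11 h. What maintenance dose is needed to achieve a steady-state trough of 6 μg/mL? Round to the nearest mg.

16426 mg

τ/t½ = 11/3 ≈ 3.6667, so f = (1/2)^(11/3) ≈ 0.078745.
Cmin,ss = (D/Vd)·f/(1−f), so D = Cmin,ss·Vd·(1−f)/f.
D = 6 × 234 × (1−f)/f ≈ 6 × 234 × 11.69922 ≈ 16425.70 mg.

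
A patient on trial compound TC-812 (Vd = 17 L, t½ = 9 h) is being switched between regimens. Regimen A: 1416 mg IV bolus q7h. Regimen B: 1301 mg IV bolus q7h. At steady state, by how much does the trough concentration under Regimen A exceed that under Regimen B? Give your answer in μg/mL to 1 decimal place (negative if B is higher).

9.5 μg/mL

Regimen A: f = (1/2)^(7/9) ≈ 0.5833; Cmin,ss = (1416/17)·f/(1−f) ≈ 116.596 μg/mL.
Regimen B: f = (1/2)^(7/9) ≈ 0.5833; Cmin,ss = (1301/17)·f/(1−f) ≈ 107.126 μg/mL.
Difference ≈ 116.596 − 107.126 ≈ 9.470 μg/mL.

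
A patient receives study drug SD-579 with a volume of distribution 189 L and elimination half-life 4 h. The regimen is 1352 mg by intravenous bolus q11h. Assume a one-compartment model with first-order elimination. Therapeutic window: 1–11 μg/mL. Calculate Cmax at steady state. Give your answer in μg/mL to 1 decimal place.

8.4 μg/mL

k = ln2/t½ = ln2/4 ≈ 0.173287 h⁻¹; fraction remaining f = e^(−kτ) = e^(−0.173287×11) ≈ 0.1487.
Accumulation ratio R = 1/(1 − f) ≈ 1/0.8513 ≈ 1.1747.
Each bolus raises the concentration by D/Vd = 1352/189 ≈ 7.153 μg/mL.
Cmax,ss = C₀/(1 − f) ≈ 7.153/0.8513 ≈ 8.402 μg/mL.
Peak 8.4 μg/mL vs MTC 11 μg/mL: below toxic threshold.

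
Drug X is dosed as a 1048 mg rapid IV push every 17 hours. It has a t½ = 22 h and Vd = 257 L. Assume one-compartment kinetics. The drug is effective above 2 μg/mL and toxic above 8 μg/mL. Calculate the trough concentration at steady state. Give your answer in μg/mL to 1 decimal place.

5.8 μg/mL

τ/t½ = 17/22 ≈ 0.77273, so fraction remaining f = (1/2)^(17/22) ≈ 0.5853.
At steady state, accumulation factor R = 1/(1 − e^(−kτ)) ≈ 2.4114.
Each bolus raises the concentration by D/Vd = 1048/257 ≈ 4.078 μg/mL.
Steady-state peak Cmax,ss = C₀·R ≈ 4.078 × 2.4114 ≈ 9.834 μg/mL.
One interval later, Cmin,ss = Cmax,ss·e^(−kτ) ≈ 9.834 × 0.5853 ≈ 5.756 μg/mL.
Trough 5.8 μg/mL vs MEC 2 μg/mL: adequate.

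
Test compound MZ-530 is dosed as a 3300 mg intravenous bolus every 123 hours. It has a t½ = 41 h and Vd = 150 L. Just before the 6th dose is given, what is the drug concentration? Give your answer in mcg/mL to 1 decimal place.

f = (1/2)^(τ/t½) = (1/2)^(123/41) ≈ 0.1250.
C₀ = D/Vd = 3300/150 ≈ 22.000 mcg/mL.
Before the 6th dose, 5 doses have been given. Superposition: Cmin = C₀·(f + f² + … + f^5).
≈ 22.000 × (0.1250 + 0.0156 + 0.0020 + 0.0002 + 0.0000) ≈ 22.000 × 0.1428 ≈ 3.142 mcg/mL.

3.1 mcg/mL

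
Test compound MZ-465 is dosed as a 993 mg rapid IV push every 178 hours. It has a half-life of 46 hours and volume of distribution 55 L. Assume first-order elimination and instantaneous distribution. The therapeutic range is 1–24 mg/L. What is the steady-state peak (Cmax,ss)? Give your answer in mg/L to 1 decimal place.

19.4 mg/L

Over one 178-h interval, 178/46 ≈ 3.8696 half-lives elapse, leaving f ≈ 0.0684 of each dose.
At steady state, accumulation factor R = 1/(1 − e^(−kτ)) ≈ 1.0734.
Each bolus raises the concentration by D/Vd = 993/55 ≈ 18.055 mg/L.
Steady-state peak Cmax,ss = C₀·R ≈ 18.055 × 1.0734 ≈ 19.380 mg/L.
Peak 19.4 mg/L vs MTC 24 mg/L: below toxic threshold.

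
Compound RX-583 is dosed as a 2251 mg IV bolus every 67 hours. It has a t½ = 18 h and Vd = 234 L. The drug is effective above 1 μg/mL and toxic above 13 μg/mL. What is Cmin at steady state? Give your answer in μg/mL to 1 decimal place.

0.8 μg/mL

τ/t½ = 67/18 ≈ 3.7222, so fraction remaining f = (1/2)^(67/18) ≈ 0.0758.
At steady state, accumulation factor R = 1/(1 − e^(−kτ)) ≈ 1.0820.
Single-dose peak C₀ = D/Vd = 2251/234 ≈ 9.620 μg/mL.
Steady-state peak Cmax,ss = C₀·R ≈ 9.620 × 1.0820 ≈ 10.409 μg/mL.
Steady-state trough Cmin,ss = Cmax,ss·f ≈ 10.409 × 0.0758 ≈ 0.789 μg/mL.
Trough 0.8 μg/mL vs MEC 1 μg/mL: subtherapeutic.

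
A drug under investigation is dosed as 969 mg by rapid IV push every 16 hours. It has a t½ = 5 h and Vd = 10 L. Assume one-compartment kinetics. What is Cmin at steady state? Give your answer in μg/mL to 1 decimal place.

Over one 16-h interval, 16/5 ≈ 3.2 half-lives elapse, leaving f ≈ 0.1088 of each dose.
Single-dose peak C₀ = D/Vd = 969/10 ≈ 96.900 μg/mL.
Steady-state trough Cmin,ss = C₀·f/(1−f) ≈ 96.900 × 0.1088/0.8912 ≈ 11.830 μg/mL.

11.8 μg/mL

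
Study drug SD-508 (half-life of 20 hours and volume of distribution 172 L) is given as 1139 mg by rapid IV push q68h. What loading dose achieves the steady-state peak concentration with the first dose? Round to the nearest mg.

f = (1/2)^(68/20) ≈ 0.094732; accumulation ratio R = 1/(1−f) ≈ 1.10465.
Loading dose to hit Cmax,ss on first dose: D_load = D_maint·R ≈ 1139 × 1.10465 ≈ 1258.20 mg.

1258 mg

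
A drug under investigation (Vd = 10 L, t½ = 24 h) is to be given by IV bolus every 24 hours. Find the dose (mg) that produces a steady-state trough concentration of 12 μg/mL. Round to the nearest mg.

120 mg

τ/t½ = 24/24 ≈ 1, so f = (1/2)^(24/24) ≈ 0.500000.
Cmin,ss = (D/Vd)·f/(1−f), so D = Cmin,ss·Vd·(1−f)/f.
D = 12 × 10 × (1−f)/f ≈ 12 × 10 × 1.00000 ≈ 120.00 mg.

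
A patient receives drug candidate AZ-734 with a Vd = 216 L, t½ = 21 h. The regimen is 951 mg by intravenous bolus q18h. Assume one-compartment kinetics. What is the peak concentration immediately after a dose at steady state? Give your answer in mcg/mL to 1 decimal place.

9.8 mcg/mL

Over one 18-h interval, 18/21 ≈ 0.85714 half-lives elapse, leaving f ≈ 0.5520 of each dose.
Accumulation ratio R = 1/(1 − f) ≈ 1/0.4480 ≈ 2.2321.
Each bolus raises the concentration by D/Vd = 951/216 ≈ 4.403 mcg/mL.
Cmax,ss = C₀/(1 − f) ≈ 4.403/0.4480 ≈ 9.828 mcg/mL.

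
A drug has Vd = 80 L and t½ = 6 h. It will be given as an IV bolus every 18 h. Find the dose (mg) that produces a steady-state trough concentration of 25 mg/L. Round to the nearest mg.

τ/t½ = 18/6 ≈ 3, so f = (1/2)^(18/6) ≈ 0.125000.
Cmin,ss = (D/Vd)·f/(1−f), so D = Cmin,ss·Vd·(1−f)/f.
D = 25 × 80 × (1−f)/f ≈ 25 × 80 × 7.00000 ≈ 14000.00 mg.

14000 mg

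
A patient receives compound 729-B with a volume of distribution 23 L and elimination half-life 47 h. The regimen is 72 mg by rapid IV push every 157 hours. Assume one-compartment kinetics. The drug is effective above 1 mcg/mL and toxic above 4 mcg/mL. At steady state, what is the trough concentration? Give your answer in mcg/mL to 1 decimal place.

0.3 mcg/mL

Over one 157-h interval, 157/47 ≈ 3.3404 half-lives elapse, leaving f ≈ 0.0987 of each dose.
At steady state, accumulation factor R = 1/(1 − e^(−kτ)) ≈ 1.1095.
Single-dose peak C₀ = D/Vd = 72/23 ≈ 3.130 mcg/mL.
Steady-state peak Cmax,ss = C₀·R ≈ 3.130 × 1.1095 ≈ 3.473 mcg/mL.
One interval later, Cmin,ss = Cmax,ss·e^(−kτ) ≈ 3.473 × 0.0987 ≈ 0.343 mcg/mL.
Trough 0.3 mcg/mL vs MEC 1 mcg/mL: subtherapeutic.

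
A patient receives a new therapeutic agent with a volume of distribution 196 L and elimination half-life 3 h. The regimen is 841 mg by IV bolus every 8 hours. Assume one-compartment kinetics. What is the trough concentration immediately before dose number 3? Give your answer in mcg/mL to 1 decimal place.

0.8 mcg/mL

f = (1/2)^(τ/t½) = (1/2)^(8/3) ≈ 0.1575.
C₀ = D/Vd = 841/196 ≈ 4.291 mcg/mL.
Before the 3rd dose, 2 doses have been given. Superposition: Cmin = C₀·(f + f²).
≈ 4.291 × (0.1575 + 0.0248) ≈ 4.291 × 0.1823 ≈ 0.782 mcg/mL.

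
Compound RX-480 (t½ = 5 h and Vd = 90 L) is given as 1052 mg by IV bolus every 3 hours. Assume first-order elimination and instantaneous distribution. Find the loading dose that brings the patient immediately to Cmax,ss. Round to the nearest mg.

3092 mg

f = (1/2)^(3/5) ≈ 0.659754; accumulation ratio R = 1/(1−f) ≈ 2.93905.
Loading dose to hit Cmax,ss on first dose: D_load = D_maint·R ≈ 1052 × 2.93905 ≈ 3091.88 mg.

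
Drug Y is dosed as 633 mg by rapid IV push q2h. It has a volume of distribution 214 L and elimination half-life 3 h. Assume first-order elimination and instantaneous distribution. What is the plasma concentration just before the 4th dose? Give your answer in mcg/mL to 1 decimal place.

3.8 mcg/mL

f = (1/2)^(τ/t½) = (1/2)^(2/3) ≈ 0.6300.
C₀ = D/Vd = 633/214 ≈ 2.958 mcg/mL.
Before the 4th dose, 3 doses have been given. Superposition: Cmin = C₀·(f + f² + … + f^3).
≈ 2.958 × (0.6300 + 0.3969 + 0.2500) ≈ 2.958 × 1.2769 ≈ 3.777 mcg/mL.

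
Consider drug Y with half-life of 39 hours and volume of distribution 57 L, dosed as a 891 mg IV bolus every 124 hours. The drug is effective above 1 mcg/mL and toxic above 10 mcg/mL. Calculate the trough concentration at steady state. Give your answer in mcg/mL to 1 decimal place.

Over one 124-h interval, 124/39 ≈ 3.1795 half-lives elapse, leaving f ≈ 0.1104 of each dose.
At steady state, accumulation factor R = 1/(1 − e^(−kτ)) ≈ 1.1241.
Single-dose peak C₀ = D/Vd = 891/57 ≈ 15.632 mcg/mL.
Cmax,ss = C₀/(1 − f) ≈ 15.632/0.8896 ≈ 17.572 mcg/mL.
One interval later, Cmin,ss = Cmax,ss·e^(−kτ) ≈ 17.572 × 0.1104 ≈ 1.940 mcg/mL.
Trough 1.9 mcg/mL vs MEC 1 mcg/mL: adequate.

1.9 mcg/mL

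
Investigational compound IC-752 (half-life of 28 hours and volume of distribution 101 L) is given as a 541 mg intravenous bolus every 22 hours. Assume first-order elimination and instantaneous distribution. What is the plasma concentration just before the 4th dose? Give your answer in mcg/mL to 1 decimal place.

f = (1/2)^(τ/t½) = (1/2)^(22/28) ≈ 0.5801.
C₀ = D/Vd = 541/101 ≈ 5.356 mcg/mL.
Before the 4th dose, 3 doses have been given. Superposition: Cmin = C₀·(f + f² + … + f^3).
≈ 5.356 × (0.5801 + 0.3365 + 0.1952) ≈ 5.356 × 1.1118 ≈ 5.955 mcg/mL.

6.0 mcg/mL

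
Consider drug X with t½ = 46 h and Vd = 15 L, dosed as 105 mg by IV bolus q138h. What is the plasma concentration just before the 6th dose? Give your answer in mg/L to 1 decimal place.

1.0 mg/L

f = (1/2)^(τ/t½) = (1/2)^(138/46) ≈ 0.1250.
C₀ = D/Vd = 105/15 ≈ 7.000 mg/L.
Before the 6th dose, 5 doses have been given. Superposition: Cmin = C₀·(f + f² + … + f^5).
≈ 7.000 × (0.1250 + 0.0156 + 0.0020 + 0.0002 + 0.0000) ≈ 7.000 × 0.1428 ≈ 1.000 mg/L.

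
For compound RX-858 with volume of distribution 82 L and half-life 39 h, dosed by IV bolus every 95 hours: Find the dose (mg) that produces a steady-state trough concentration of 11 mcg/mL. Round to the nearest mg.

τ/t½ = 95/39 ≈ 2.4359, so f = (1/2)^(95/39) ≈ 0.184808.
Cmin,ss = (D/Vd)·f/(1−f), so D = Cmin,ss·Vd·(1−f)/f.
D = 11 × 82 × (1−f)/f ≈ 11 × 82 × 4.41102 ≈ 3978.74 mg.

3979 mg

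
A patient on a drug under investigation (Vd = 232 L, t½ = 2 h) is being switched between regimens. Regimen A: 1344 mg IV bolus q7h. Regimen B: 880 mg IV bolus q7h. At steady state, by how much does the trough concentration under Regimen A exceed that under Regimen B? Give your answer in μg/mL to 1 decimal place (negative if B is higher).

Regimen A: f = (1/2)^(7/2) ≈ 0.0884; Cmin,ss = (1344/232)·f/(1−f) ≈ 0.562 μg/mL.
Regimen B: f = (1/2)^(7/2) ≈ 0.0884; Cmin,ss = (880/232)·f/(1−f) ≈ 0.368 μg/mL.
Difference ≈ 0.562 − 0.368 ≈ 0.194 μg/mL.

0.2 μg/mL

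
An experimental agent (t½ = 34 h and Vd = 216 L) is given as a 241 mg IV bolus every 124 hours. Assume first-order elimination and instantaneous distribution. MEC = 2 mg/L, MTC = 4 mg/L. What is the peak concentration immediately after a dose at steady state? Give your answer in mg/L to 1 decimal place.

1.2 mg/L

k = ln2/t½ = ln2/34 ≈ 0.020387 h⁻¹; fraction remaining f = e^(−kτ) = e^(−0.020387×124) ≈ 0.0798.
At steady state, accumulation factor R = 1/(1 − e^(−kτ)) ≈ 1.0867.
Single-dose peak C₀ = D/Vd = 241/216 ≈ 1.116 mg/L.
Steady-state peak Cmax,ss = C₀·R ≈ 1.116 × 1.0867 ≈ 1.213 mg/L.
Peak 1.2 mg/L vs MTC 4 mg/L: below toxic threshold.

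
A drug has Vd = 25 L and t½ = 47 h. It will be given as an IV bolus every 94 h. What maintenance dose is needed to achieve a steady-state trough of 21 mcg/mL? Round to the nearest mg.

1575 mg

τ/t½ = 94/47 ≈ 2, so f = (1/2)^(94/47) ≈ 0.250000.
Cmin,ss = (D/Vd)·f/(1−f), so D = Cmin,ss·Vd·(1−f)/f.
D = 21 × 25 × (1−f)/f ≈ 21 × 25 × 3.00000 ≈ 1575.00 mg.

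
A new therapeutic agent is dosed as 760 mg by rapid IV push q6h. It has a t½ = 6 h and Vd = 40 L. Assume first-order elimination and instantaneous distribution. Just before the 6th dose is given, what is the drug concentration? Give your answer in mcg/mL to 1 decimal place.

18.4 mcg/mL

f = (1/2)^(τ/t½) = (1/2)^(6/6) ≈ 0.5000.
C₀ = D/Vd = 760/40 ≈ 19.000 mcg/mL.
Before the 6th dose, 5 doses have been given. Superposition: Cmin = C₀·(f + f² + … + f^5).
≈ 19.000 × (0.5000 + 0.2500 + 0.1250 + 0.0625 + 0.0313) ≈ 19.000 × 0.9688 ≈ 18.407 mcg/mL.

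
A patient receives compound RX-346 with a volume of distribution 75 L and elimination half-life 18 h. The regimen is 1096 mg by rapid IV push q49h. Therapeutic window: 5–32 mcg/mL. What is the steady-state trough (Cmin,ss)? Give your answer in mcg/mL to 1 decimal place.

τ/t½ = 49/18 ≈ 2.7222, so fraction remaining f = (1/2)^(49/18) ≈ 0.1515.
Single-dose peak C₀ = D/Vd = 1096/75 ≈ 14.613 mcg/mL.
Steady-state trough Cmin,ss = C₀·f/(1−f) ≈ 14.613 × 0.1515/0.8485 ≈ 2.609 mcg/mL.
Trough 2.6 mcg/mL vs MEC 5 mcg/mL: subtherapeutic.

2.6 mcg/mL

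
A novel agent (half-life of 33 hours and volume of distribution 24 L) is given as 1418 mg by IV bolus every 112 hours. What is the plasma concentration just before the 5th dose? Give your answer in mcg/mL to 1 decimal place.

f = (1/2)^(τ/t½) = (1/2)^(112/33) ≈ 0.0951.
C₀ = D/Vd = 1418/24 ≈ 59.083 mcg/mL.
Before the 5th dose, 4 doses have been given. Superposition: Cmin = C₀·(f + f² + … + f^4).
≈ 59.083 × (0.0951 + 0.0090 + 0.0009 + 0.0001) ≈ 59.083 × 0.1051 ≈ 6.210 mcg/mL.

6.2 mcg/mL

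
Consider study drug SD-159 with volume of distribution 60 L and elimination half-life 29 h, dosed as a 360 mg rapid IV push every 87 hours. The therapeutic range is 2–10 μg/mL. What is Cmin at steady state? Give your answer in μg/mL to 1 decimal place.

0.9 μg/mL

τ = 87 h = 3 half-lives, so f = (1/2)^3 = 0.125.
At steady state, R = 1/(1 − 0.125) = 8/7.
Single-dose peak C₀ = D/Vd = 360/60 = 6 μg/mL.
Steady-state peak Cmax,ss = C₀·R = 6 × 8/7 ≈ 6.857 μg/mL.
Steady-state trough Cmin,ss = Cmax,ss·f ≈ 6.857 × 0.125 ≈ 0.857 μg/mL.
Trough 0.9 μg/mL vs MEC 2 μg/mL: subtherapeutic.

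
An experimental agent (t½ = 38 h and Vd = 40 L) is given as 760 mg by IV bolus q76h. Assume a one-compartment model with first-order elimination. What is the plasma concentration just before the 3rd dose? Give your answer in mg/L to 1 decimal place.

5.9 mg/L

f = (1/2)^(τ/t½) = (1/2)^(76/38) ≈ 0.2500.
C₀ = D/Vd = 760/40 ≈ 19.000 mg/L.
Before the 3rd dose, 2 doses have been given. Superposition: Cmin = C₀·(f + f²).
≈ 19.000 × (0.2500 + 0.0625) ≈ 19.000 × 0.3125 ≈ 5.938 mg/L.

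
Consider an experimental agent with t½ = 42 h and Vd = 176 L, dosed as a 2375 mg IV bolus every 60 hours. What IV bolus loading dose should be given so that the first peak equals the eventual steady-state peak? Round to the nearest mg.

f = (1/2)^(60/42) ≈ 0.371499; accumulation ratio R = 1/(1−f) ≈ 1.59109.
Loading dose to hit Cmax,ss on first dose: D_load = D_maint·R ≈ 2375 × 1.59109 ≈ 3778.84 mg.

3779 mg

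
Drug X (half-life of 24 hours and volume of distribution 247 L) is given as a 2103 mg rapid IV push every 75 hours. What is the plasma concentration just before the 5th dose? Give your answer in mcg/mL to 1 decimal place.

f = (1/2)^(τ/t½) = (1/2)^(75/24) ≈ 0.1146.
C₀ = D/Vd = 2103/247 ≈ 8.514 mcg/mL.
Before the 5th dose, 4 doses have been given. Superposition: Cmin = C₀·(f + f² + … + f^4).
≈ 8.514 × (0.1146 + 0.0131 + 0.0015 + 0.0002) ≈ 8.514 × 0.1294 ≈ 1.102 mcg/mL.

1.1 mcg/mL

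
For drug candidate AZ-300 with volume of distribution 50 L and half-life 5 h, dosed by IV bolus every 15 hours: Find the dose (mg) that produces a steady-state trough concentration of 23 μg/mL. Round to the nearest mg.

τ/t½ = 15/5 ≈ 3, so f = (1/2)^(15/5) ≈ 0.125000.
Cmin,ss = (D/Vd)·f/(1−f), so D = Cmin,ss·Vd·(1−f)/f.
D = 23 × 50 × (1−f)/f ≈ 23 × 50 × 7.00000 ≈ 8050.00 mg.

8050 mg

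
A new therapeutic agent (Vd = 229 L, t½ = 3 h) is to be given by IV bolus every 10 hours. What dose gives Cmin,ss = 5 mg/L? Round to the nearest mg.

τ/t½ = 10/3 ≈ 3.3333, so f = (1/2)^(10/3) ≈ 0.099213.
Cmin,ss = (D/Vd)·f/(1−f), so D = Cmin,ss·Vd·(1−f)/f.
D = 5 × 229 × (1−f)/f ≈ 5 × 229 × 9.07932 ≈ 10395.82 mg.

10396 mg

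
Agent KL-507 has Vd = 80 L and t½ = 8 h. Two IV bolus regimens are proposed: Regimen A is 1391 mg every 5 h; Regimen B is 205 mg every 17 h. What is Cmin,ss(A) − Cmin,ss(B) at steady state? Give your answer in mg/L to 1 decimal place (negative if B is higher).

31.3 mg/L

Regimen A: f = (1/2)^(5/8) ≈ 0.6484; Cmin,ss = (1391/80)·f/(1−f) ≈ 32.065 mg/L.
Regimen B: f = (1/2)^(17/8) ≈ 0.2293; Cmin,ss = (205/80)·f/(1−f) ≈ 0.762 mg/L.
Difference ≈ 32.065 − 0.762 ≈ 31.303 mg/L.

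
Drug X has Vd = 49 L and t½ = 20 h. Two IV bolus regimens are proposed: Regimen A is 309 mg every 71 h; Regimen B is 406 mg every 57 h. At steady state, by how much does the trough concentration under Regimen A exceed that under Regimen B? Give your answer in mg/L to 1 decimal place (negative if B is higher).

-0.7 mg/L

Regimen A: f = (1/2)^(71/20) ≈ 0.0854; Cmin,ss = (309/49)·f/(1−f) ≈ 0.589 mg/L.
Regimen B: f = (1/2)^(57/20) ≈ 0.1387; Cmin,ss = (406/49)·f/(1−f) ≈ 1.334 mg/L.
Difference ≈ 0.589 − 1.334 ≈ -0.745 mg/L.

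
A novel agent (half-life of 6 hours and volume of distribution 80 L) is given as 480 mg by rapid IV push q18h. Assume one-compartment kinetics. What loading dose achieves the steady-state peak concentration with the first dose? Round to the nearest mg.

f = (1/2)^(18/6) ≈ 0.125000; accumulation ratio R = 1/(1−f) ≈ 1.14286.
Loading dose to hit Cmax,ss on first dose: D_load = D_maint·R ≈ 480 × 1.14286 ≈ 548.57 mg.

549 mg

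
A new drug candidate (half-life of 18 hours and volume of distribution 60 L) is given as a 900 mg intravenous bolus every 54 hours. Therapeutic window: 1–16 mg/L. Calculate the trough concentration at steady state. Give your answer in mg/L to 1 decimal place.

2.1 mg/L

τ = 54 h = 3 half-lives, so f = (1/2)^3 = 0.125.
Accumulation ratio R = 1/(1 − f) = 1/0.875 = 8/7.
Single-dose peak C₀ = D/Vd = 900/60 = 15 mg/L.
Steady-state peak Cmax,ss = C₀·R = 15 × 8/7 ≈ 17.143 mg/L.
Steady-state trough Cmin,ss = Cmax,ss·f ≈ 17.143 × 0.125 ≈ 2.143 mg/L.
Trough 2.1 mg/L vs MEC 1 mg/L: adequate.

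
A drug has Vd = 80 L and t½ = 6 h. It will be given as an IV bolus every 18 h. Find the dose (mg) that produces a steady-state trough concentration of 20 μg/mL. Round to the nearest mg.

τ/t½ = 18/6 ≈ 3, so f = (1/2)^(18/6) ≈ 0.125000.
Cmin,ss = (D/Vd)·f/(1−f), so D = Cmin,ss·Vd·(1−f)/f.
D = 20 × 80 × (1−f)/f ≈ 20 × 80 × 7.00000 ≈ 11200.00 mg.

11200 mg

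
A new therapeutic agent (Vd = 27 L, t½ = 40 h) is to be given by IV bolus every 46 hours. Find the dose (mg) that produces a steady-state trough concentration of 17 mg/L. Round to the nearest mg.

τ/t½ = 46/40 ≈ 1.15, so f = (1/2)^(46/40) ≈ 0.450625.
Cmin,ss = (D/Vd)·f/(1−f), so D = Cmin,ss·Vd·(1−f)/f.
D = 17 × 27 × (1−f)/f ≈ 17 × 27 × 1.21914 ≈ 559.59 mg.

560 mg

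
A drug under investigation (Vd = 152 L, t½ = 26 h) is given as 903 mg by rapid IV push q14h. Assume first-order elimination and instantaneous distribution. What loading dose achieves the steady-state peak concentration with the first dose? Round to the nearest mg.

f = (1/2)^(14/26) ≈ 0.688505; accumulation ratio R = 1/(1−f) ≈ 3.21032.
Loading dose to hit Cmax,ss on first dose: D_load = D_maint·R ≈ 903 × 3.21032 ≈ 2898.92 mg.

2899 mg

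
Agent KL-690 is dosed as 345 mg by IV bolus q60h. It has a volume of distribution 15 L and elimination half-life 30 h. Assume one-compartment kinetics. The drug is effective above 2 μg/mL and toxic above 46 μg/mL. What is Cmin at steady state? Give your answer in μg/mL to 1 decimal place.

7.7 μg/mL

The dosing interval is 2 half-lives, so f = 2^(−2) = 0.25.
Accumulation ratio R = 1/(1 − f) = 1/0.75 = 4/3.
Single-dose peak C₀ = D/Vd = 345/15 = 23 μg/mL.
Steady-state peak Cmax,ss = C₀·R = 23 × 4/3 ≈ 30.667 μg/mL.
Steady-state trough Cmin,ss = Cmax,ss·f ≈ 30.667 × 0.25 ≈ 7.667 μg/mL.
Trough 7.7 μg/mL vs MEC 2 μg/mL: adequate.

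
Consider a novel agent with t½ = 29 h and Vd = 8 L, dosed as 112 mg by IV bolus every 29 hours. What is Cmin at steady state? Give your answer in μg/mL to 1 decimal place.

14.0 μg/mL

The dosing interval is 1 half-life, so f = 2^(−1) = 0.5.
Accumulation ratio R = 1/(1 − f) = 1/0.5 = 2/1.
Single-dose peak C₀ = D/Vd = 112/8 = 14 μg/mL.
Steady-state peak Cmax,ss = C₀·R = 14 × 2/1 ≈ 28.000 μg/mL.
Steady-state trough Cmin,ss = Cmax,ss·f ≈ 28.000 × 0.5 ≈ 14.000 μg/mL.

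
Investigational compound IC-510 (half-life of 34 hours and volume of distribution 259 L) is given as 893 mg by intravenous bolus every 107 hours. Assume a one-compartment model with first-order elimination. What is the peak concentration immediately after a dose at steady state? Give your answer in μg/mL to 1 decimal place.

Over one 107-h interval, 107/34 ≈ 3.1471 half-lives elapse, leaving f ≈ 0.1129 of each dose.
Accumulation ratio R = 1/(1 − f) ≈ 1/0.8871 ≈ 1.1273.
Each bolus raises the concentration by D/Vd = 893/259 ≈ 3.448 μg/mL.
Steady-state peak Cmax,ss = C₀·R ≈ 3.448 × 1.1273 ≈ 3.887 μg/mL.

3.9 μg/mL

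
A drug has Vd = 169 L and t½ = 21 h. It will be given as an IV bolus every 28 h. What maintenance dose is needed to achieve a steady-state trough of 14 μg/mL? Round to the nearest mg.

τ/t½ = 28/21 ≈ 1.3333, so f = (1/2)^(28/21) ≈ 0.396850.
Cmin,ss = (D/Vd)·f/(1−f), so D = Cmin,ss·Vd·(1−f)/f.
D = 14 × 169 × (1−f)/f ≈ 14 × 169 × 1.51984 ≈ 3595.94 mg.

3596 mg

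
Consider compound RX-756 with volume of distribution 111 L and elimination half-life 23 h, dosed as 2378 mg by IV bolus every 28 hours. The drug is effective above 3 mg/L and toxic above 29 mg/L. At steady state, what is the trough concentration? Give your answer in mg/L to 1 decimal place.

τ/t½ = 28/23 ≈ 1.2174, so fraction remaining f = (1/2)^(28/23) ≈ 0.4301.
Single-dose peak C₀ = D/Vd = 2378/111 ≈ 21.423 mg/L.
Steady-state trough Cmin,ss = C₀·f/(1−f) ≈ 21.423 × 0.4301/0.5699 ≈ 16.168 mg/L.
Trough 16.2 mg/L vs MEC 3 mg/L: adequate.

16.2 mg/L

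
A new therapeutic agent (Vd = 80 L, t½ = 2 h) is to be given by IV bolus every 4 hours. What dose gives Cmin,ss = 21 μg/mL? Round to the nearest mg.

5040 mg

τ/t½ = 4/2 ≈ 2, so f = (1/2)^(4/2) ≈ 0.250000.
Cmin,ss = (D/Vd)·f/(1−f), so D = Cmin,ss·Vd·(1−f)/f.
D = 21 × 80 × (1−f)/f ≈ 21 × 80 × 3.00000 ≈ 5040.00 mg.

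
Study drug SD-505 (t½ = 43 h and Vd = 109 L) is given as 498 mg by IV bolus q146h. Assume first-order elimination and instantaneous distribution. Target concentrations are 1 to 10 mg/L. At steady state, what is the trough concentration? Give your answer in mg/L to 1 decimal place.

τ/t½ = 146/43 ≈ 3.3953, so fraction remaining f = (1/2)^(146/43) ≈ 0.0950.
At steady state, accumulation factor R = 1/(1 − e^(−kτ)) ≈ 1.1050.
Each bolus raises the concentration by D/Vd = 498/109 ≈ 4.569 mg/L.
Cmax,ss = C₀/(1 − f) ≈ 4.569/0.9050 ≈ 5.049 mg/L.
One interval later, Cmin,ss = Cmax,ss·e^(−kτ) ≈ 5.049 × 0.0950 ≈ 0.480 mg/L.
Trough 0.5 mg/L vs MEC 1 mg/L: subtherapeutic.

0.5 mg/L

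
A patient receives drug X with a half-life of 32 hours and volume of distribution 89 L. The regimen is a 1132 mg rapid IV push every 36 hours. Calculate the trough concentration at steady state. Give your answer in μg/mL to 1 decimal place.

10.8 μg/mL

k = ln2/t½ = ln2/32 ≈ 0.021661 h⁻¹; fraction remaining f = e^(−kτ) = e^(−0.021661×36) ≈ 0.4585.
At steady state, accumulation factor R = 1/(1 − e^(−kτ)) ≈ 1.8467.
Single-dose peak C₀ = D/Vd = 1132/89 ≈ 12.719 μg/mL.
Cmax,ss = C₀/(1 − f) ≈ 12.719/0.5415 ≈ 23.488 μg/mL.
One interval later, Cmin,ss = Cmax,ss·e^(−kτ) ≈ 23.488 × 0.4585 ≈ 10.769 μg/mL.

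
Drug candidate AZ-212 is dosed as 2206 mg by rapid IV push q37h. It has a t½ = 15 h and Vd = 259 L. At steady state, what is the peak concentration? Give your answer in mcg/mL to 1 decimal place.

k = ln2/t½ = ln2/15 ≈ 0.046210 h⁻¹; fraction remaining f = e^(−kτ) = e^(−0.046210×37) ≈ 0.1809.
At steady state, accumulation factor R = 1/(1 − e^(−kτ)) ≈ 1.2209.
Single-dose peak C₀ = D/Vd = 2206/259 ≈ 8.517 mcg/mL.
Steady-state peak Cmax,ss = C₀·R ≈ 8.517 × 1.2209 ≈ 10.398 mcg/mL.

10.4 mcg/mL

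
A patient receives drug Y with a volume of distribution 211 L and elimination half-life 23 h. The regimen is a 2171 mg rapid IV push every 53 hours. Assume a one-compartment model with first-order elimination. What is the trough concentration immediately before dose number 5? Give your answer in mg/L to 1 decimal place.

f = (1/2)^(τ/t½) = (1/2)^(53/23) ≈ 0.2025.
C₀ = D/Vd = 2171/211 ≈ 10.289 mg/L.
Before the 5th dose, 4 doses have been given. Superposition: Cmin = C₀·(f + f² + … + f^4).
≈ 10.289 × (0.2025 + 0.0410 + 0.0083 + 0.0017) ≈ 10.289 × 0.2535 ≈ 2.608 mg/L.

2.6 mg/L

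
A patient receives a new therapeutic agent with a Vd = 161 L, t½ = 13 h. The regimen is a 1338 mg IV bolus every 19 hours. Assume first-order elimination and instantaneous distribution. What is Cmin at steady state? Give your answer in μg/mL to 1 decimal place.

k = ln2/t½ = ln2/13 ≈ 0.053319 h⁻¹; fraction remaining f = e^(−kτ) = e^(−0.053319×19) ≈ 0.3631.
Accumulation ratio R = 1/(1 − f) ≈ 1/0.6369 ≈ 1.5701.
Single-dose peak C₀ = D/Vd = 1338/161 ≈ 8.311 μg/mL.
Steady-state peak Cmax,ss = C₀·R ≈ 8.311 × 1.5701 ≈ 13.049 μg/mL.
One interval later, Cmin,ss = Cmax,ss·e^(−kτ) ≈ 13.049 × 0.3631 ≈ 4.738 μg/mL.

4.7 μg/mL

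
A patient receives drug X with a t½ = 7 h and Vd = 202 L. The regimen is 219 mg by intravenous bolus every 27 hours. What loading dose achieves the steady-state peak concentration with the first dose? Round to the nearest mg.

f = (1/2)^(27/7) ≈ 0.069006; accumulation ratio R = 1/(1−f) ≈ 1.07412.
Loading dose to hit Cmax,ss on first dose: D_load = D_maint·R ≈ 219 × 1.07412 ≈ 235.23 mg.

235 mg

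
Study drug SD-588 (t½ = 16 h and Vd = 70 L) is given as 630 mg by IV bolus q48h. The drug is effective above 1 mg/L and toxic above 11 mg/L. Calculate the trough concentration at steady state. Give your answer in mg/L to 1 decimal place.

The dosing interval is 3 half-lives, so f = 2^(−3) = 0.125.
Accumulation ratio R = 1/(1 − f) = 1/0.875 = 8/7.
Single-dose peak C₀ = D/Vd = 630/70 = 9 mg/L.
Steady-state peak Cmax,ss = C₀·R = 9 × 8/7 ≈ 10.286 mg/L.
Steady-state trough Cmin,ss = Cmax,ss·f ≈ 10.286 × 0.125 ≈ 1.286 mg/L.
Trough 1.3 mg/L vs MEC 1 mg/L: adequate.

1.3 mg/L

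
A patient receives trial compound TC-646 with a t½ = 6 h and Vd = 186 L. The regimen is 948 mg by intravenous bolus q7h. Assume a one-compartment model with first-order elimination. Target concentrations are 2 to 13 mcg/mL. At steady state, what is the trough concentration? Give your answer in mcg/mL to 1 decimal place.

Over one 7-h interval, 7/6 ≈ 1.1667 half-lives elapse, leaving f ≈ 0.4454 of each dose.
Each bolus raises the concentration by D/Vd = 948/186 ≈ 5.097 mcg/mL.
Steady-state trough Cmin,ss = C₀·f/(1−f) ≈ 5.097 × 0.4454/0.5546 ≈ 4.093 mcg/mL.
Trough 4.1 mcg/mL vs MEC 2 mcg/mL: adequate.

4.1 mcg/mL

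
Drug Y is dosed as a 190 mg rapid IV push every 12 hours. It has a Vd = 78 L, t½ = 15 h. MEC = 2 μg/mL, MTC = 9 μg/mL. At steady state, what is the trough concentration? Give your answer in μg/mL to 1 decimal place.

τ/t½ = 12/15 ≈ 0.8, so fraction remaining f = (1/2)^(12/15) ≈ 0.5743.
At steady state, accumulation factor R = 1/(1 − e^(−kτ)) ≈ 2.3491.
Single-dose peak C₀ = D/Vd = 190/78 ≈ 2.436 μg/mL.
Cmax,ss = C₀/(1 − f) ≈ 2.436/0.4257 ≈ 5.722 μg/mL.
One interval later, Cmin,ss = Cmax,ss·e^(−kτ) ≈ 5.722 × 0.5743 ≈ 3.286 μg/mL.
Trough 3.3 μg/mL vs MEC 2 μg/mL: adequate.

3.3 μg/mL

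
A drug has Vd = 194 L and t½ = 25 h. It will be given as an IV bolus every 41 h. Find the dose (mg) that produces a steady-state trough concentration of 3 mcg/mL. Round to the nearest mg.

1232 mg

τ/t½ = 41/25 ≈ 1.64, so f = (1/2)^(41/25) ≈ 0.320856.
Cmin,ss = (D/Vd)·f/(1−f), so D = Cmin,ss·Vd·(1−f)/f.
D = 3 × 194 × (1−f)/f ≈ 3 × 194 × 2.11666 ≈ 1231.90 mg.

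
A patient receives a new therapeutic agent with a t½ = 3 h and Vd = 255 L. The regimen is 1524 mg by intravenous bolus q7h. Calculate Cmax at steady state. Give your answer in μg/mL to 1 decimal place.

k = ln2/t½ = ln2/3 ≈ 0.231049 h⁻¹; fraction remaining f = e^(−kτ) = e^(−0.231049×7) ≈ 0.1984.
At steady state, accumulation factor R = 1/(1 − e^(−kτ)) ≈ 1.2475.
Single-dose peak C₀ = D/Vd = 1524/255 ≈ 5.976 μg/mL.
Steady-state peak Cmax,ss = C₀·R ≈ 5.976 × 1.2475 ≈ 7.455 μg/mL.

7.5 μg/mL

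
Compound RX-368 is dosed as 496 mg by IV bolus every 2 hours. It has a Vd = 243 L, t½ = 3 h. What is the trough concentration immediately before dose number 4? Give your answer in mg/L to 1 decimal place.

f = (1/2)^(τ/t½) = (1/2)^(2/3) ≈ 0.6300.
C₀ = D/Vd = 496/243 ≈ 2.041 mg/L.
Before the 4th dose, 3 doses have been given. Superposition: Cmin = C₀·(f + f² + … + f^3).
≈ 2.041 × (0.6300 + 0.3969 + 0.2500) ≈ 2.041 × 1.2769 ≈ 2.606 mg/L.

2.6 mg/L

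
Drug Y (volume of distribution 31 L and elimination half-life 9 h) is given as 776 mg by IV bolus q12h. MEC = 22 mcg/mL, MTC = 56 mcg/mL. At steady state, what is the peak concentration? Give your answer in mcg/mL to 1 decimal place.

k = ln2/t½ = ln2/9 ≈ 0.077016 h⁻¹; fraction remaining f = e^(−kτ) = e^(−0.077016×12) ≈ 0.3969.
Accumulation ratio R = 1/(1 − f) ≈ 1/0.6031 ≈ 1.6581.
Each bolus raises the concentration by D/Vd = 776/31 ≈ 25.032 mcg/mL.
Steady-state peak Cmax,ss = C₀·R ≈ 25.032 × 1.6581 ≈ 41.506 mcg/mL.
Peak 41.5 mcg/mL vs MTC 56 mcg/mL: below toxic threshold.

41.5 mcg/mL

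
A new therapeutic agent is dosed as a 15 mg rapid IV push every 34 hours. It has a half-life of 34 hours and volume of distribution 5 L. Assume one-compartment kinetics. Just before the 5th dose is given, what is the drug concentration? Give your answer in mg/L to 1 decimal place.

2.8 mg/L

f = (1/2)^(τ/t½) = (1/2)^(34/34) ≈ 0.5000.
C₀ = D/Vd = 15/5 ≈ 3.000 mg/L.
Before the 5th dose, 4 doses have been given. Superposition: Cmin = C₀·(f + f² + … + f^4).
≈ 3.000 × (0.5000 + 0.2500 + 0.1250 + 0.0625) ≈ 3.000 × 0.9375 ≈ 2.812 mg/L.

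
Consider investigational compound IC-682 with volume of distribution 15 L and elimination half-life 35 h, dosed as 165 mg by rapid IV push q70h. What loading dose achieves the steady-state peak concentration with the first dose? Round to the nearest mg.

220 mg

f = (1/2)^(70/35) ≈ 0.250000; accumulation ratio R = 1/(1−f) ≈ 1.33333.
Loading dose to hit Cmax,ss on first dose: D_load = D_maint·R ≈ 165 × 1.33333 ≈ 220.00 mg.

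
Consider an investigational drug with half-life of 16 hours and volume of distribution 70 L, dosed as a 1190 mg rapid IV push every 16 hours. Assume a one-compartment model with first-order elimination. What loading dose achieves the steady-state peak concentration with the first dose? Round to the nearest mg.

2380 mg

f = (1/2)^(16/16) ≈ 0.500000; accumulation ratio R = 1/(1−f) ≈ 2.00000.
Loading dose to hit Cmax,ss on first dose: D_load = D_maint·R ≈ 1190 × 2.00000 ≈ 2380.00 mg.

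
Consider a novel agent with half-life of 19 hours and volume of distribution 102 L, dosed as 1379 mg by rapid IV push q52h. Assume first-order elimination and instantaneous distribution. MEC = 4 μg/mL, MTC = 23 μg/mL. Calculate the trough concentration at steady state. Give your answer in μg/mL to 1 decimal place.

τ/t½ = 52/19 ≈ 2.7368, so fraction remaining f = (1/2)^(52/19) ≈ 0.1500.
Accumulation ratio R = 1/(1 − f) ≈ 1/0.8500 ≈ 1.1765.
Single-dose peak C₀ = D/Vd = 1379/102 ≈ 13.520 μg/mL.
Cmax,ss = C₀/(1 − f) ≈ 13.520/0.8500 ≈ 15.906 μg/mL.
Steady-state trough Cmin,ss = Cmax,ss·f ≈ 15.906 × 0.1500 ≈ 2.386 μg/mL.
Trough 2.4 μg/mL vs MEC 4 μg/mL: subtherapeutic.

2.4 μg/mL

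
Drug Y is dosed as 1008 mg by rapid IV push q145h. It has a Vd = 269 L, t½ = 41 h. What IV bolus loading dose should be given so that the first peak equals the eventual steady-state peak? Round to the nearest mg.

1103 mg

f = (1/2)^(145/41) ≈ 0.086175; accumulation ratio R = 1/(1−f) ≈ 1.09430.
Loading dose to hit Cmax,ss on first dose: D_load = D_maint·R ≈ 1008 × 1.09430 ≈ 1103.05 mg.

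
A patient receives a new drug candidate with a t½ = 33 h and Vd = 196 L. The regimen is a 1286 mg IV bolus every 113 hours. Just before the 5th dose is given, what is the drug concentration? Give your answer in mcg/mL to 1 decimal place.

0.7 mcg/mL

f = (1/2)^(τ/t½) = (1/2)^(113/33) ≈ 0.0932.
C₀ = D/Vd = 1286/196 ≈ 6.561 mcg/mL.
Before the 5th dose, 4 doses have been given. Superposition: Cmin = C₀·(f + f² + … + f^4).
≈ 6.561 × (0.0932 + 0.0087 + 0.0008 + 0.0001) ≈ 6.561 × 0.1028 ≈ 0.674 mcg/mL.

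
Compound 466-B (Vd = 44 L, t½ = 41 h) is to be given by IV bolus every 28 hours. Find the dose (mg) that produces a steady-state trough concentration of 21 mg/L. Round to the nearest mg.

τ/t½ = 28/41 ≈ 0.68293, so f = (1/2)^(28/41) ≈ 0.622900.
Cmin,ss = (D/Vd)·f/(1−f), so D = Cmin,ss·Vd·(1−f)/f.
D = 21 × 44 × (1−f)/f ≈ 21 × 44 × 0.60539 ≈ 559.38 mg.

559 mg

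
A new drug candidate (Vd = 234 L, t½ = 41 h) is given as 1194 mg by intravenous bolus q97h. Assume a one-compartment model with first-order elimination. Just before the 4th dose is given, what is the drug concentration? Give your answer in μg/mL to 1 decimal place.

f = (1/2)^(τ/t½) = (1/2)^(97/41) ≈ 0.1940.
C₀ = D/Vd = 1194/234 ≈ 5.103 μg/mL.
Before the 4th dose, 3 doses have been given. Superposition: Cmin = C₀·(f + f² + … + f^3).
≈ 5.103 × (0.1940 + 0.0376 + 0.0073) ≈ 5.103 × 0.2389 ≈ 1.219 μg/mL.

1.2 μg/mL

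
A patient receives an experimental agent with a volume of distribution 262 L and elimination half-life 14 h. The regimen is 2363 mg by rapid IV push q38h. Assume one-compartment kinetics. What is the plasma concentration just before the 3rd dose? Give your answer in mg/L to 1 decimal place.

f = (1/2)^(τ/t½) = (1/2)^(38/14) ≈ 0.1524.
C₀ = D/Vd = 2363/262 ≈ 9.019 mg/L.
Before the 3rd dose, 2 doses have been given. Superposition: Cmin = C₀·(f + f²).
≈ 9.019 × (0.1524 + 0.0232) ≈ 9.019 × 0.1756 ≈ 1.584 mg/L.

1.6 mg/L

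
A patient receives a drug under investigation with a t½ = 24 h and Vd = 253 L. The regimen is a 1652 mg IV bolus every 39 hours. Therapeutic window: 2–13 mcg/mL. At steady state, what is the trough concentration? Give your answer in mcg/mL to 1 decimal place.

k = ln2/t½ = ln2/24 ≈ 0.028881 h⁻¹; fraction remaining f = e^(−kτ) = e^(−0.028881×39) ≈ 0.3242.
Accumulation ratio R = 1/(1 − f) ≈ 1/0.6758 ≈ 1.4797.
Single-dose peak C₀ = D/Vd = 1652/253 ≈ 6.530 mcg/mL.
Steady-state peak Cmax,ss = C₀·R ≈ 6.530 × 1.4797 ≈ 9.662 mcg/mL.
One interval later, Cmin,ss = Cmax,ss·e^(−kτ) ≈ 9.662 × 0.3242 ≈ 3.132 mcg/mL.
Trough 3.1 mcg/mL vs MEC 2 mcg/mL: adequate.

3.1 mcg/mL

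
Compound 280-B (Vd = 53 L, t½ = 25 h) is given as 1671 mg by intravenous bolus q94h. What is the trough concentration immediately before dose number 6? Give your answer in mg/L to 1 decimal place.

f = (1/2)^(τ/t½) = (1/2)^(94/25) ≈ 0.0738.
C₀ = D/Vd = 1671/53 ≈ 31.528 mg/L.
Before the 6th dose, 5 doses have been given. Superposition: Cmin = C₀·(f + f² + … + f^5).
≈ 31.528 × (0.0738 + 0.0054 + 0.0004 + 0.0000 + 0.0000) ≈ 31.528 × 0.0796 ≈ 2.510 mg/L.

2.5 mg/L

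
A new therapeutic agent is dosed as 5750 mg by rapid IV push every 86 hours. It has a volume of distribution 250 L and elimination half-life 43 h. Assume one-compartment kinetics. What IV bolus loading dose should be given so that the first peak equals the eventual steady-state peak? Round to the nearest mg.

f = (1/2)^(86/43) ≈ 0.250000; accumulation ratio R = 1/(1−f) ≈ 1.33333.
Loading dose to hit Cmax,ss on first dose: D_load = D_maint·R ≈ 5750 × 1.33333 ≈ 7666.65 mg.

7667 mg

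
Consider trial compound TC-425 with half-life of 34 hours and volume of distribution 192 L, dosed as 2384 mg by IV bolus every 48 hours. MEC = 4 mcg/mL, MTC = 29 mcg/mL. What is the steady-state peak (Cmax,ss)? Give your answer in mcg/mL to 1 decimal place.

τ/t½ = 48/34 ≈ 1.4118, so fraction remaining f = (1/2)^(48/34) ≈ 0.3759.
At steady state, accumulation factor R = 1/(1 − e^(−kτ)) ≈ 1.6023.
Each bolus raises the concentration by D/Vd = 2384/192 ≈ 12.417 mcg/mL.
Cmax,ss = C₀/(1 − f) ≈ 12.417/0.6241 ≈ 19.896 mcg/mL.
Peak 19.9 mcg/mL vs MTC 29 mcg/mL: below toxic threshold.

19.9 mcg/mL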